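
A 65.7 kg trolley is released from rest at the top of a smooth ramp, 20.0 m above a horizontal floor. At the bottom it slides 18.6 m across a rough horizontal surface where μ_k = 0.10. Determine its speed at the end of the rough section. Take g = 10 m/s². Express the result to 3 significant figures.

Energy bookkeeping (friction removes W_f = μ_k N d):
mgh = ½mv² + μ_k m g d
W_f = μ_k mg d = (0.10)(65.7)(10)(18.6) = 1222 J
½mv² = mgh − W_f = 13140 − 1222 = 11918 J
v = √(2 × 11918/65.7) = 19.05 m/s

v = 19.0 m/s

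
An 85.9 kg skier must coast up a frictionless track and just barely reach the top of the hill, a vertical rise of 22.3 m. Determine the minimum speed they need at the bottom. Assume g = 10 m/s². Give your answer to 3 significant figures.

At the top they are momentarily at rest, so all KE converts to PE: ½mv² = mgh
v = √(2gh) = √(2 × 10 × 22.3) = 21.12 m/s

v = 21.1 m/s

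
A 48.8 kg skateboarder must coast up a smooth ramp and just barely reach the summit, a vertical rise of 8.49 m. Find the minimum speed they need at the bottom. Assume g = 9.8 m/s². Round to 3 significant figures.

At the top they are momentarily at rest, so all KE converts to PE: ½mv² = mgh
v = √(2gh) = √(2 × 9.8 × 8.49) = 12.90 m/s

v = 12.9 m/s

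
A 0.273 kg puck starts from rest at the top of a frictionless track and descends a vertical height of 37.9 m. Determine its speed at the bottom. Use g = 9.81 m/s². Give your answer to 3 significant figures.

v = 27.3 m/s

By conservation of mechanical energy, mgh = ½mv²
The mass cancels from both sides.
v = √(2gh) = √(2 × 9.81 × 37.9) = √743.60 = 27.27 m/s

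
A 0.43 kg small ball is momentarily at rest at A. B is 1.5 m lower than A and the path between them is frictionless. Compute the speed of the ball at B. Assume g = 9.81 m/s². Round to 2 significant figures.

v = 5.4 m/s

Equating total energy at the two states: mgh = ½mv²
v = √(2gh) = √(2 × 9.81 × 1.5) = √29.430 = 5.425 m/s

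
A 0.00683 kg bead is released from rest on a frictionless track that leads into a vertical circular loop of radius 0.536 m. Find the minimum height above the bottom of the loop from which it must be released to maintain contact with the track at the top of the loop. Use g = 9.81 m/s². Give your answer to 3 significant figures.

At the top, for minimum speed gravity alone supplies the centripetal force: mg = mv_top²/r ⇒ v_top² = gr = 5.258 m²/s²
Energy conservation from release height h to the top (height 2r): mgh = ½mv_top² + mg(2r)
h = v_top²/(2g) + 2r = r/2 + 2r = 5r/2 = 1.340 m

h = 1.34 m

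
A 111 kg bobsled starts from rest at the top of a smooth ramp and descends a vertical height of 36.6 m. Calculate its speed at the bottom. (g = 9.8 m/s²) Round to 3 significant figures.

v = 26.8 m/s

Equating total energy at the two states: mgh = ½mv²
v = √(2gh) = √(2 × 9.8 × 36.6) = √717.36 = 26.78 m/s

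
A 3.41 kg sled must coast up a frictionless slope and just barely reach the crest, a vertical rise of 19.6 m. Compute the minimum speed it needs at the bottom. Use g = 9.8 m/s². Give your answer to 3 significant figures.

At the top it is momentarily at rest, so all KE converts to PE: ½mv² = mgh
v = √(2gh) = √(2 × 9.8 × 19.6) = 19.60 m/s

v = 19.6 m/s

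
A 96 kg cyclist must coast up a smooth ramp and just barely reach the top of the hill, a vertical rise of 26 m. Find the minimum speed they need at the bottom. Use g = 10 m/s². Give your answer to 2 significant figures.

At the top they are momentarily at rest, so all KE converts to PE: ½mv² = mgh
v = √(2gh) = √(2 × 10 × 26) = 22.80 m/s

v = 23 m/s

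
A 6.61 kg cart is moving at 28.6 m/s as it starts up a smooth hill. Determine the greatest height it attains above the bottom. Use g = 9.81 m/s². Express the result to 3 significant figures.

Setting KE at the bottom equal to PE gained: ½mv² = mgh
h = v²/(2g) = 28.6²/(2 × 9.81) = 41.69 m

h = 41.7 m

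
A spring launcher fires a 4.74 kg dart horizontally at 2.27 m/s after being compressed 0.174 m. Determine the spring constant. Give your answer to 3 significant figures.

k = 807 N/m

Energy stored in the spring equals the launch KE: ½kx² = ½mv²
k = mv²/x² = (4.74)(2.27)²/(0.174)² = 806.7 N/m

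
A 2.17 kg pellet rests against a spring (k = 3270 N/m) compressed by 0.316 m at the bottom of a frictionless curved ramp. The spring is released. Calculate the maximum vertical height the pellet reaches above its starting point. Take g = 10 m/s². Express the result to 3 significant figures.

Energy conservation from release to the highest point: ½kx² = mgh
h = kx²/(2mg) = (3270)(0.316)²/(2 × 2.17 × 10) = 7.524 m

h = 7.52 m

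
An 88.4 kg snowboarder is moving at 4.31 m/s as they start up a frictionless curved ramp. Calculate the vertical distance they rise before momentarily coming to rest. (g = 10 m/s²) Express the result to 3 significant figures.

Setting KE at the bottom equal to PE gained: ½mv² = mgh
h = v²/(2g) = 4.31²/(2 × 10) = 0.9288 m

h = 0.929 m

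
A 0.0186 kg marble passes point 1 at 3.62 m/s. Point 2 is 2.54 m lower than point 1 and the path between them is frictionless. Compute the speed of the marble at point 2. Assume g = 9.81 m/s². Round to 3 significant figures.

v = 7.93 m/s

Equating total energy at the two states: ½mv₀² + mgh = ½mv²
v² = v₀² + 2gh = (3.62)² + 2(9.81)(2.54) = 62.939
v = √62.939 = 7.933 m/s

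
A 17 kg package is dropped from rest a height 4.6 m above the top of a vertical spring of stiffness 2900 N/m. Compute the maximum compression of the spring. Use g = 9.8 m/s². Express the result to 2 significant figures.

x = 0.79 m

Take the reference level at the top of the uncompressed spring. At max compression the package has fallen H + x and is momentarily at rest:
mg(H + x) = ½kx²
½(2900)x² − (17)(9.8)x − (17)(9.8)(4.6) = 0
1450x² − 166.6x − 766.4 = 0
x = [166.6 + √(27756 + 4.4449e+06)]/(2 × 1450) = 0.7867 m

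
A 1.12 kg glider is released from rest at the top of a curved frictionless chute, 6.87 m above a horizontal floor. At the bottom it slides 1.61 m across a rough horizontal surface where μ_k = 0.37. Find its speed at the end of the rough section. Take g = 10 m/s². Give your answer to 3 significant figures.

v = 11.2 m/s

Energy at the top = energy at the end + work done against friction:
mgh = ½mv² + μ_k m g d
W_f = μ_k mg d = (0.37)(1.12)(10)(1.61) = 6.672 J
½mv² = mgh − W_f = 76.944 − 6.672 = 70.272 J
v = √(2 × 70.272/1.12) = 11.20 m/s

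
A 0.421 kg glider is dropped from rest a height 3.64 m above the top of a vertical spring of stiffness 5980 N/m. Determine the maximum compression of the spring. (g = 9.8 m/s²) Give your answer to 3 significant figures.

x = 0.0716 m

Take the reference level at the top of the uncompressed spring. At max compression the glider has fallen H + x and is momentarily at rest:
mg(H + x) = ½kx²
½(5980)x² − (0.421)(9.8)x − (0.421)(9.8)(3.64) = 0
2990x² − 4.126x − 15.02 = 0
x = [4.126 + √(17.02 + 179614)]/(2 × 2990) = 0.07156 m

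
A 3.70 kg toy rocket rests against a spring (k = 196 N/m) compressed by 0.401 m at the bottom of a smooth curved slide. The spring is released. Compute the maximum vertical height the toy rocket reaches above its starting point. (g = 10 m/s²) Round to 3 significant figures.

h = 0.426 m

All spring PE becomes gravitational PE at the highest point: ½kx² = mgh
h = kx²/(2mg) = (196)(0.401)²/(2 × 3.70 × 10) = 0.4259 m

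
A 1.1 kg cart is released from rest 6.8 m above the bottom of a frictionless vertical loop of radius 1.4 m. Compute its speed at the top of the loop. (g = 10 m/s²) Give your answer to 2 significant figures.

v = 8.9 m/s

Energy conservation: mgh = ½mv_top² + mg(2r)
v_top² = 2g(h − 2r) = 2(10)(6.8 − 2.800) = 80.00
v_top = 8.944 m/s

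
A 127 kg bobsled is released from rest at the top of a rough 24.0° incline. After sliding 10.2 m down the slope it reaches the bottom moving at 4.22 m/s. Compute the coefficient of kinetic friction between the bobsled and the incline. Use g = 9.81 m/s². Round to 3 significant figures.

μ_k = 0.348

mgh = ½mv² + μ_k (mg cosθ) L, with h = L sinθ
mgL sinθ = 5168.8 J; ½mv² = 1130.8 J
W_f = 5168.8 − 1130.8 = 4038 J
μ_k = W_f/(mg cosθ · L) = 4038/(1138 × 10.2) = 0.3478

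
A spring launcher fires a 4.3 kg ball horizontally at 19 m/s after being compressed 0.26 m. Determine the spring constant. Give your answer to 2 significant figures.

½kx² = ½mv²
k = mv²/x² = (4.3)(19)²/(0.26)² = 22963 N/m

k = 23000 N/m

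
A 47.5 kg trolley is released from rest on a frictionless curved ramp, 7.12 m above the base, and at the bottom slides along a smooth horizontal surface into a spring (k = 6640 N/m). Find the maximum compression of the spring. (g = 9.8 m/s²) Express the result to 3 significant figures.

x = 0.999 m

Gravitational PE at the top equals spring PE at max compression: mgh = ½kx²
x = √(2mgh/k) = √(2 × 47.5 × 9.8 × 7.12 / 6640) = 0.9992 m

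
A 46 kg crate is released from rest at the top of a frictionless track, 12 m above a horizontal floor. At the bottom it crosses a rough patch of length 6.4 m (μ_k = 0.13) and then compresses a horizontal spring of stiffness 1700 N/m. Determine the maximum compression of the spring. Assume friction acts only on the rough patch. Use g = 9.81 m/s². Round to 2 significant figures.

Initial energy: E₁ = mgh = (46)(9.81)(12) = 5415.1 J
Friction removes W_f = μ_k mg d = (0.13)(46)(9.81)(6.4) = 375.4 J
Energy reaching the spring: E = 5415.1 − 375.4 = 5039.7 J
At max compression ½kx² = E ⇒ x = √(2E/k) = √(2 × 5039.7/1700) = 2.435 m

x = 2.4 m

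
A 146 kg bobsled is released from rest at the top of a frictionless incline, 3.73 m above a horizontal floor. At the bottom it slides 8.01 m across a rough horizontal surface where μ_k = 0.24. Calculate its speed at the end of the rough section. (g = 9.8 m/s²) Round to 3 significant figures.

Applying the work–energy principle:
mgh = ½mv² + μ_k m g d
W_f = μ_k mg d = (0.24)(146)(9.8)(8.01) = 2751 J
½mv² = mgh − W_f = 5336.9 − 2751 = 2586.3 J
v = √(2 × 2586.3/146) = 5.952 m/s

v = 5.95 m/s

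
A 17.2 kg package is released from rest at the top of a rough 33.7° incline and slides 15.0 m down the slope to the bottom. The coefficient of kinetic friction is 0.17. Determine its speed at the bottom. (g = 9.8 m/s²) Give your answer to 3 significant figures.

Work–energy: mg(L sinθ) − μ_k(mg cosθ)L = ½mv²
mgh = mgL sinθ = (17.2)(9.8)(15.0)sin33.7° = 1402.9 J
W_f = μ_k mg cosθ · L = (0.17)(17.2)(9.8)cos33.7°·15.0 = 357.6 J
½mv² = 1402.9 − 357.6 = 1045.3 J
v = √(2 × 1045.3/17.2) = 11.02 m/s

v = 11.0 m/s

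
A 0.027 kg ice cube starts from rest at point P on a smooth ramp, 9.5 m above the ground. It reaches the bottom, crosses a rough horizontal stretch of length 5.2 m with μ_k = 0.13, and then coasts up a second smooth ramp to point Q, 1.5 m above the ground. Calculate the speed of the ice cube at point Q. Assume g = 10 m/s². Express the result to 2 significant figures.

Energy at P: mgh₁ = (0.027)(10)(9.5) = 2.5650 J
Friction loss: W_f = μ_k mg d = 0.1825 J
At Q: ½mv² + mgh₂ = mgh₁ − W_f
½mv² = 2.5650 − 0.1825 − 0.40500 = 1.9775 J
v = √(2 × 1.9775/0.027) = 12.10 m/s

v = 12 m/s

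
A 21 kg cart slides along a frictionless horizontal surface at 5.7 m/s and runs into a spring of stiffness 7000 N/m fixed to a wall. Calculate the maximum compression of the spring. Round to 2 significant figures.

All KE is stored as spring PE at maximum compression: ½mv² = ½kx²
x = v√(m/k) = 5.7 × √(21/7000) = 0.3122 m

x = 0.31 m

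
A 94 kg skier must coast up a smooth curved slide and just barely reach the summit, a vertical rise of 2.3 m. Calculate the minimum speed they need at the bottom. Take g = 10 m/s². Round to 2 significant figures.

At the top they are momentarily at rest, so all KE converts to PE: ½mv² = mgh
v = √(2gh) = √(2 × 10 × 2.3) = 6.782 m/s

v = 6.8 m/s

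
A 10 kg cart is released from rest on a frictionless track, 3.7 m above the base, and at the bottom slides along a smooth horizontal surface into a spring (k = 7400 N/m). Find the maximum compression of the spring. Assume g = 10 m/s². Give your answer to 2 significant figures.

x = 0.32 m

At max compression the cart is momentarily at rest: mgh = ½kx²
x = √(2mgh/k) = √(2 × 10 × 10 × 3.7 / 7400) = 0.3162 m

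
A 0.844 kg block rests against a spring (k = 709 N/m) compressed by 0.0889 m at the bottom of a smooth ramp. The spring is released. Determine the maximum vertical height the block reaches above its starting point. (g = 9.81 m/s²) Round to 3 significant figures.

h = 0.338 m

Energy conservation from release to the highest point: ½kx² = mgh
h = kx²/(2mg) = (709)(0.0889)²/(2 × 0.844 × 9.81) = 0.3384 m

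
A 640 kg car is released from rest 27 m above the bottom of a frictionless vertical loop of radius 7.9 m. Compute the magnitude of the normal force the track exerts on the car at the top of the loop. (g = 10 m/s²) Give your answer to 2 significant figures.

Energy from release to top (height 2r): mgh = ½mv_top² + mg(2r)
v_top² = 2g(h − 2r) = 2(10)(27 − 15.80) = 224.00 m²/s²
At the top, both N and weight point toward the centre: N + mg = mv_top²/r
N = m(v_top²/r − g) = 640(224.00/7.9 − 10) = 11747 N

N = 12000 N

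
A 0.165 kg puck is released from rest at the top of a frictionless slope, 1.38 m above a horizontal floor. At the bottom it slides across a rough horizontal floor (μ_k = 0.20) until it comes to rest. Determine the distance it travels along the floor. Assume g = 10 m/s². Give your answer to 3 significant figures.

d = 6.90 m

Energy at the top = energy at the end + work done against friction:
At rest all PE has been dissipated by friction: mgh = μ_k m g d
d = h/μ_k = 1.38/0.20 = 6.900 m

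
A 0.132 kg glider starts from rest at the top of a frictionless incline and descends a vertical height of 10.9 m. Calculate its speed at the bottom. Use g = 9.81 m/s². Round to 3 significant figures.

v = 14.6 m/s

By conservation of mechanical energy, mgh = ½mv²
v = √(2gh) = √(2 × 9.81 × 10.9) = √213.86 = 14.62 m/s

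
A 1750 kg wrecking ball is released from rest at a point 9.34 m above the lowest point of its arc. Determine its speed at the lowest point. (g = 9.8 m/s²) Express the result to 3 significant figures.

v = 13.5 m/s

Mechanical energy is conserved (no friction): mgh = ½mv²
v = √(2gh) = √(2 × 9.8 × 9.34) = √183.06 = 13.53 m/s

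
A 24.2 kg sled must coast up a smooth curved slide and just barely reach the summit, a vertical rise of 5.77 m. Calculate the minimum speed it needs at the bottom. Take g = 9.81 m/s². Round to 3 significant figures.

v = 10.6 m/s

At the top it is momentarily at rest, so all KE converts to PE: ½mv² = mgh
v = √(2gh) = √(2 × 9.81 × 5.77) = 10.64 m/s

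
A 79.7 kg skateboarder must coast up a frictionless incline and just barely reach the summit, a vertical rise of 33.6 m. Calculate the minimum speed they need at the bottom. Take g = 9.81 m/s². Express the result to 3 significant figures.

v = 25.7 m/s

At the top they are momentarily at rest, so all KE converts to PE: ½mv² = mgh
v = √(2gh) = √(2 × 9.81 × 33.6) = 25.68 m/s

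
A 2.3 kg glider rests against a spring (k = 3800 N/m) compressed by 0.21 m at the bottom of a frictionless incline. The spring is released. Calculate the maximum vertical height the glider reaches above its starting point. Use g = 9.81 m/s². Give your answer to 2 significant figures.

At maximum height the glider is at rest, so ½kx² = mgh
h = kx²/(2mg) = (3800)(0.21)²/(2 × 2.3 × 9.81) = 3.714 m

h = 3.7 m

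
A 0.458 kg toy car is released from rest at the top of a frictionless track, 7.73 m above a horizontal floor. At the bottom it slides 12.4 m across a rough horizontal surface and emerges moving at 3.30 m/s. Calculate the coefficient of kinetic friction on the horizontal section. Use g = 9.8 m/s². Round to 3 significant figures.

Applying the work–energy principle:
mgh = ½mv² + μ_k m g d
mgh = 34.695 J; ½mv² = 2.4938 J
W_f = 34.695 − 2.4938 = 32.20 J
μ_k = W_f/(mg·d) = 32.20/(4.488 × 12.4) = 0.5786

μ_k = 0.579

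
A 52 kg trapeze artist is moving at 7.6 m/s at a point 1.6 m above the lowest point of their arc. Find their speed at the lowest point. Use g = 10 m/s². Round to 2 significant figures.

v = 9.5 m/s

By conservation of mechanical energy, ½mv₀² + mgh = ½mv²
v² = v₀² + 2gh = (7.6)² + 2(10)(1.6) = 89.760
v = √89.760 = 9.474 m/s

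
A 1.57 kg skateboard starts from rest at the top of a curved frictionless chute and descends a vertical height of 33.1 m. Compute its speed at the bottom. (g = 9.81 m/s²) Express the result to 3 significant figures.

By conservation of mechanical energy, mgh = ½mv²
v = √(2gh) = √(2 × 9.81 × 33.1) = √649.42 = 25.48 m/s

v = 25.5 m/s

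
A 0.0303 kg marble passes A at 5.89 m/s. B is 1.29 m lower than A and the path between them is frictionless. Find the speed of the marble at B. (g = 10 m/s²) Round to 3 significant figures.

v = 7.78 m/s

Equating total energy at the two states: ½mv₀² + mgh = ½mv²
v² = v₀² + 2gh = (5.89)² + 2(10)(1.29) = 60.492
v = √60.492 = 7.778 m/s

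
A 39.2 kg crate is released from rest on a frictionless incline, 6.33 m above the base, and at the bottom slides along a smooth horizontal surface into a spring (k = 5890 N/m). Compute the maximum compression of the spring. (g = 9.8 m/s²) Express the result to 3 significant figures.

x = 0.909 m

Energy conservation (no friction) from release to max compression: mgh = ½kx²
x = √(2mgh/k) = √(2 × 39.2 × 9.8 × 6.33 / 5890) = 0.9087 m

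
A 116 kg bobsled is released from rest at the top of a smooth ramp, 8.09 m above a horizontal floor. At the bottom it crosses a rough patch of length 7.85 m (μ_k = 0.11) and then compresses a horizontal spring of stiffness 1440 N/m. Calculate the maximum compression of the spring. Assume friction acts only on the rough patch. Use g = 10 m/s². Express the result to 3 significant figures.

Initial energy: E₁ = mgh = (116)(10)(8.09) = 9384.4 J
Friction removes W_f = μ_k mg d = (0.11)(116)(10)(7.85) = 1002 J
Energy reaching the spring: E = 9384.4 − 1002 = 8382.7 J
At max compression ½kx² = E ⇒ x = √(2E/k) = √(2 × 8382.7/1440) = 3.412 m

x = 3.41 m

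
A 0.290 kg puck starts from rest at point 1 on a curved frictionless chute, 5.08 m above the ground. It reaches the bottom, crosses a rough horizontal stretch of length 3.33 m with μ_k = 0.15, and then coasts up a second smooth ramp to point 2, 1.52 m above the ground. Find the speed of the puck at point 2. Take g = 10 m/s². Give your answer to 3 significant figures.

Energy at 1: mgh₁ = (0.290)(10)(5.08) = 14.732 J
Friction loss: W_f = μ_k mg d = 1.449 J
At 2: ½mv² + mgh₂ = mgh₁ − W_f
½mv² = 14.732 − 1.449 − 4.4080 = 8.8754 J
v = √(2 × 8.8754/0.290) = 7.824 m/s

v = 7.82 m/s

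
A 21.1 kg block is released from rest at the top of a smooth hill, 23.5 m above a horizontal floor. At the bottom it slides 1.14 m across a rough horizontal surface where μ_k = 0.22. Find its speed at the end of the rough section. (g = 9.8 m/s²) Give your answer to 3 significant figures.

Energy bookkeeping (friction removes W_f = μ_k N d):
mgh = ½mv² + μ_k m g d
W_f = μ_k mg d = (0.22)(21.1)(9.8)(1.14) = 51.86 J
½mv² = mgh − W_f = 4859.3 − 51.86 = 4807.5 J
v = √(2 × 4807.5/21.1) = 21.35 m/s

v = 21.3 m/s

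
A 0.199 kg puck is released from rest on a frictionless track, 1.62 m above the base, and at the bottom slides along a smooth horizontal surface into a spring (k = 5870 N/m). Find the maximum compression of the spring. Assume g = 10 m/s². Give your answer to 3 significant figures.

Energy conservation (no friction) from release to max compression: mgh = ½kx²
x = √(2mgh/k) = √(2 × 0.199 × 10 × 1.62 / 5870) = 0.03314 m

x = 0.0331 m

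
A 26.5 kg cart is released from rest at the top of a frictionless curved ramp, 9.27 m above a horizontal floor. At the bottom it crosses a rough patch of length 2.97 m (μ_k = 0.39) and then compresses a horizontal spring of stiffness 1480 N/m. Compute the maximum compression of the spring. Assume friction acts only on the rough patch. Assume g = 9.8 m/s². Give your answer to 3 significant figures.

x = 1.69 m

Initial energy: E₁ = mgh = (26.5)(9.8)(9.27) = 2407.4 J
Friction removes W_f = μ_k mg d = (0.39)(26.5)(9.8)(2.97) = 300.8 J
Energy reaching the spring: E = 2407.4 − 300.8 = 2106.6 J
At max compression ½kx² = E ⇒ x = √(2E/k) = √(2 × 2106.6/1480) = 1.687 m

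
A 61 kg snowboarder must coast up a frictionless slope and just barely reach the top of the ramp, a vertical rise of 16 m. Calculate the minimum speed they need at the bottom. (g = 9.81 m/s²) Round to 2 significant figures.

At the top they are momentarily at rest, so all KE converts to PE: ½mv² = mgh
v = √(2gh) = √(2 × 9.81 × 16) = 17.72 m/s

v = 18 m/s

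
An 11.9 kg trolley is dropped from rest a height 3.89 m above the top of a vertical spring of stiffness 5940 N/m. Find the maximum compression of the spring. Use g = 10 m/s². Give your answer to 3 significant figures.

x = 0.415 m

Take the reference level at the top of the uncompressed spring. At max compression the trolley has fallen H + x and is momentarily at rest:
mg(H + x) = ½kx²
½(5940)x² − (11.9)(10)x − (11.9)(10)(3.89) = 0
2970x² − 119.0x − 462.9 = 0
x = [119.0 + √(14161 + 5.4994e+06)]/(2 × 2970) = 0.4153 m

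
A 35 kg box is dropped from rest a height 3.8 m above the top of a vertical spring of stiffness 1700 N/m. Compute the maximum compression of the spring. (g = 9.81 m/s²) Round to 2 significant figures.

x = 1.5 m

Measuring PE from the top of the relaxed spring, at max compression the box has dropped H + x with zero KE, so:
mg(H + x) = ½kx²
½(1700)x² − (35)(9.81)x − (35)(9.81)(3.8) = 0
850.0x² − 343.4x − 1305 = 0
x = [343.4 + √(117889 + 4.4361e+06)]/(2 × 850.0) = 1.457 m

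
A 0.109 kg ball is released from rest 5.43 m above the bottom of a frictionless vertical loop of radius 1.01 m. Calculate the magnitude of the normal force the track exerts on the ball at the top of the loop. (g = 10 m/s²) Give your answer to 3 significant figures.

Energy from release to top (height 2r): mgh = ½mv_top² + mg(2r)
v_top² = 2g(h − 2r) = 2(10)(5.43 − 2.020) = 68.200 m²/s²
At the top, both N and weight point toward the centre: N + mg = mv_top²/r
N = m(v_top²/r − g) = 0.109(68.200/1.01 − 10) = 6.270 N

N = 6.27 N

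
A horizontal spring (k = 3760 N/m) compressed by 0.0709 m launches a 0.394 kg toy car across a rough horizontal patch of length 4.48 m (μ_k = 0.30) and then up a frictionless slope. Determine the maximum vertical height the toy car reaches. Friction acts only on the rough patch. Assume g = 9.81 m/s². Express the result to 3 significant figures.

Spring energy: E₀ = ½kx² = ½(3760)(0.0709)² = 9.4504 J
Friction: W_f = μ_k mg d = (0.30)(0.394)(9.81)(4.48) = 5.195 J
Energy at base of ramp: E = 9.4504 − 5.195 = 4.2557 J
At max height all remaining energy is PE: mgh = E ⇒ h = E/(mg) = 4.2557/(0.394 × 9.81) = 1.101 m

h = 1.10 m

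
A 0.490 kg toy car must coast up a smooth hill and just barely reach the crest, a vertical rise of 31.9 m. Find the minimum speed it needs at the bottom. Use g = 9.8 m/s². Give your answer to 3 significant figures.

v = 25.0 m/s

At the top it is momentarily at rest, so all KE converts to PE: ½mv² = mgh
v = √(2gh) = √(2 × 9.8 × 31.9) = 25.00 m/s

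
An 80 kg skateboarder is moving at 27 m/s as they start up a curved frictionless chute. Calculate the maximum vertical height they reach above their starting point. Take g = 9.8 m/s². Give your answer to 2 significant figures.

Setting KE at the bottom equal to PE gained: ½mv² = mgh
h = v²/(2g) = 27²/(2 × 9.8) = 37.19 m

h = 37 m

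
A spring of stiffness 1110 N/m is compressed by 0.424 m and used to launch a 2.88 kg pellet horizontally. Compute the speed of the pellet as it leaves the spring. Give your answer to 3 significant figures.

v = 8.32 m/s

Conservation of energy: ½kx² = ½mv²
v = x√(k/m) = 0.424 × √(1110/2.88) = 8.324 m/s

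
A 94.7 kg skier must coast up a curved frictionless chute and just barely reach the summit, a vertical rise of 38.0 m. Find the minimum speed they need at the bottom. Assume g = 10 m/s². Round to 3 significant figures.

At the top they are momentarily at rest, so all KE converts to PE: ½mv² = mgh
v = √(2gh) = √(2 × 10 × 38.0) = 27.57 m/s

v = 27.6 m/s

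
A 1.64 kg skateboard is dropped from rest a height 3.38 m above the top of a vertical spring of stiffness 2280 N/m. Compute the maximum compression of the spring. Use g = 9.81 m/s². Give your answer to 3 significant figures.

Let x be the compression. The total drop is H + x, and the skateboard is instantaneously at rest at max compression, so energy conservation gives:
mg(H + x) = ½kx²
½(2280)x² − (1.64)(9.81)x − (1.64)(9.81)(3.38) = 0
1140x² − 16.09x − 54.38 = 0
x = [16.09 + √(258.8 + 247967)]/(2 × 1140) = 0.2256 m

x = 0.226 m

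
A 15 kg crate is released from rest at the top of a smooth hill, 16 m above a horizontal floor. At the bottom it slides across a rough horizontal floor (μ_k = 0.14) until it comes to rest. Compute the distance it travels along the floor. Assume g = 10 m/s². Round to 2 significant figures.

Energy bookkeeping (friction removes W_f = μ_k N d):
At rest all PE has been dissipated by friction: mgh = μ_k m g d
d = h/μ_k = 16/0.14 = 114.3 m

d = 110 m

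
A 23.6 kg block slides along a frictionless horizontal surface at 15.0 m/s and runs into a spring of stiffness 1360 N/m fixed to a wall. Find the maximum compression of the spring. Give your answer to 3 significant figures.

Conservation of energy between contact and max compression: ½mv² = ½kx²
x = v√(m/k) = 15.0 × √(23.6/1360) = 1.976 m

x = 1.98 m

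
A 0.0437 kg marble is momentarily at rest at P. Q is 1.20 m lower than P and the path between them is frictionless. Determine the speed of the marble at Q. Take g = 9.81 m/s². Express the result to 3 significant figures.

v = 4.85 m/s

Equating total energy at the two states: mgh = ½mv²
The mass cancels from both sides.
v = √(2gh) = √(2 × 9.81 × 1.20) = √23.544 = 4.852 m/s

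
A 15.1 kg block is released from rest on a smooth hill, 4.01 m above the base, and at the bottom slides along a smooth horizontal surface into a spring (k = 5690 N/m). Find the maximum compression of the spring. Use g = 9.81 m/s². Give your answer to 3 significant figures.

Energy conservation (no friction) from release to max compression: mgh = ½kx²
x = √(2mgh/k) = √(2 × 15.1 × 9.81 × 4.01 / 5690) = 0.4569 m

x = 0.457 m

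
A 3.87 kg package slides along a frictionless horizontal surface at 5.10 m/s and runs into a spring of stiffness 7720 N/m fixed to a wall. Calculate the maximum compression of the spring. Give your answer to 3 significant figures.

Conservation of energy between contact and max compression: ½mv² = ½kx²
x = v√(m/k) = 5.10 × √(3.87/7720) = 0.1142 m

x = 0.114 m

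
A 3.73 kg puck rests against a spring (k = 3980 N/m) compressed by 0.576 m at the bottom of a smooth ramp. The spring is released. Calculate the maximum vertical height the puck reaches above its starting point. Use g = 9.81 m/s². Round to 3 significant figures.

h = 18.0 m

Energy conservation from release to the highest point: ½kx² = mgh
h = kx²/(2mg) = (3980)(0.576)²/(2 × 3.73 × 9.81) = 18.04 m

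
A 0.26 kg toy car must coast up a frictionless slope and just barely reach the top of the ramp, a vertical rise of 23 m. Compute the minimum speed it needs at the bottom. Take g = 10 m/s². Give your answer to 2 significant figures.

At the top it is momentarily at rest, so all KE converts to PE: ½mv² = mgh
v = √(2gh) = √(2 × 10 × 23) = 21.45 m/s

v = 21 m/s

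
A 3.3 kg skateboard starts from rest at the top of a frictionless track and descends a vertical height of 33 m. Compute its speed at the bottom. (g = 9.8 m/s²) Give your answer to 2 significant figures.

By conservation of mechanical energy, mgh = ½mv²
v = √(2gh) = √(2 × 9.8 × 33) = √646.80 = 25.43 m/s

v = 25 m/s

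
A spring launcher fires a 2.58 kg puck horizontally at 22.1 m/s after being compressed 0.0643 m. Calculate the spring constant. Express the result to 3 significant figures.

Spring PE at full compression equals KE at release: ½kx² = ½mv²
k = mv²/x² = (2.58)(22.1)²/(0.0643)² = 304777 N/m

k = 305000 N/m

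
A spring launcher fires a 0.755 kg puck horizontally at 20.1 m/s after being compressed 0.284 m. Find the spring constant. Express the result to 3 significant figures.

k = 3780 N/m

½kx² = ½mv²
k = mv²/x² = (0.755)(20.1)²/(0.284)² = 3782 N/m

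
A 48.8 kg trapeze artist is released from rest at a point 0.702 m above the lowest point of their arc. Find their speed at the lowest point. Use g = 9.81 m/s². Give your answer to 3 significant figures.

v = 3.71 m/s

Equating total energy at the two states: mgh = ½mv²
v = √(2gh) = √(2 × 9.81 × 0.702) = √13.773 = 3.711 m/s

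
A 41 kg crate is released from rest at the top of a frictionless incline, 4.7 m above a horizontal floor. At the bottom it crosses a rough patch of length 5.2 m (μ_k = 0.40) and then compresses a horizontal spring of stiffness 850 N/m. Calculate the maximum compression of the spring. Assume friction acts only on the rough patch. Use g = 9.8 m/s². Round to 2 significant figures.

x = 1.6 m

Initial energy: E₁ = mgh = (41)(9.8)(4.7) = 1888.5 J
Friction removes W_f = μ_k mg d = (0.40)(41)(9.8)(5.2) = 835.7 J
Energy reaching the spring: E = 1888.5 − 835.7 = 1052.7 J
At max compression ½kx² = E ⇒ x = √(2E/k) = √(2 × 1052.7/850) = 1.574 m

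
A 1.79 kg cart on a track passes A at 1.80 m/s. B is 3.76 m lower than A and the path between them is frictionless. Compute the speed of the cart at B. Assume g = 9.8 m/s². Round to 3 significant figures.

Mechanical energy is conserved (no friction): ½mv₀² + mgh = ½mv²
The mass cancels from both sides.
v² = v₀² + 2gh = (1.80)² + 2(9.8)(3.76) = 76.936
v = √76.936 = 8.771 m/s

v = 8.77 m/s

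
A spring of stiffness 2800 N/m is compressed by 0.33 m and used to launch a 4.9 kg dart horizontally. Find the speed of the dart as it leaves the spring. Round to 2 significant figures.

v = 7.9 m/s

The dart leaves the spring when the spring is at natural length, so ½kx² = ½mv²
v = x√(k/m) = 0.33 × √(2800/4.9) = 7.889 m/s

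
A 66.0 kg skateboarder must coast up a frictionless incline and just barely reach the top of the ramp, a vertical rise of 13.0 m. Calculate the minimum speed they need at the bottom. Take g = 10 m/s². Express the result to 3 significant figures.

v = 16.1 m/s

At the top they are momentarily at rest, so all KE converts to PE: ½mv² = mgh
v = √(2gh) = √(2 × 10 × 13.0) = 16.12 m/s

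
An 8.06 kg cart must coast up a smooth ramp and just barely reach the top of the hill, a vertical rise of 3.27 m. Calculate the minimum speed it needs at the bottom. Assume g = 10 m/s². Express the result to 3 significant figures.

At the top it is momentarily at rest, so all KE converts to PE: ½mv² = mgh
v = √(2gh) = √(2 × 10 × 3.27) = 8.087 m/s

v = 8.09 m/s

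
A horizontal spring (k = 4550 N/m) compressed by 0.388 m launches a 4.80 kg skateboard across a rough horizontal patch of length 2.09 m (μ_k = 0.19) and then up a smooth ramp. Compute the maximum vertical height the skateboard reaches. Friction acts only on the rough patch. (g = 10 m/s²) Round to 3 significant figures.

h = 6.74 m

Spring energy: E₀ = ½kx² = ½(4550)(0.388)² = 342.49 J
Friction: W_f = μ_k mg d = (0.19)(4.80)(10)(2.09) = 19.06 J
Energy at base of ramp: E = 342.49 − 19.06 = 323.43 J
At max height all remaining energy is PE: mgh = E ⇒ h = E/(mg) = 323.43/(4.80 × 10) = 6.738 m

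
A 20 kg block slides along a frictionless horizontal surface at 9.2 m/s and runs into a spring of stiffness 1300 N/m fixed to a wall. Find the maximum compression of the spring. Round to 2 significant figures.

x = 1.1 m

At max compression the block is momentarily at rest: ½mv² = ½kx²
x = v√(m/k) = 9.2 × √(20/1300) = 1.141 m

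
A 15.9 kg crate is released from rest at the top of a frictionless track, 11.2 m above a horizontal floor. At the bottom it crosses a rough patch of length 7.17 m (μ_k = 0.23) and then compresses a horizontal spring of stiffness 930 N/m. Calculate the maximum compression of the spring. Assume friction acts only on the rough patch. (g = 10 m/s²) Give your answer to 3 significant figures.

x = 1.81 m

Initial energy: E₁ = mgh = (15.9)(10)(11.2) = 1780.8 J
Friction removes W_f = μ_k mg d = (0.23)(15.9)(10)(7.17) = 262.2 J
Energy reaching the spring: E = 1780.8 − 262.2 = 1518.6 J
At max compression ½kx² = E ⇒ x = √(2E/k) = √(2 × 1518.6/930) = 1.807 m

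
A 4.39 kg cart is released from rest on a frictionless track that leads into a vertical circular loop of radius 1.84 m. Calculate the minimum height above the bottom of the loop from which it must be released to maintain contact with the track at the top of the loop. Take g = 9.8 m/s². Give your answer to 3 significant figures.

At the top, for minimum speed gravity alone supplies the centripetal force: mg = mv_top²/r ⇒ v_top² = gr = 18.03 m²/s²
Energy conservation from release height h to the top (height 2r): mgh = ½mv_top² + mg(2r)
h = v_top²/(2g) + 2r = r/2 + 2r = 5r/2 = 4.600 m

h = 4.60 m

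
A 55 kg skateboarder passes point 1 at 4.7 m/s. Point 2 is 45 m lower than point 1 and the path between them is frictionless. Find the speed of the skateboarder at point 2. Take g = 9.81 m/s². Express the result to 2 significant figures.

v = 30 m/s

By conservation of mechanical energy, ½mv₀² + mgh = ½mv²
v² = v₀² + 2gh = (4.7)² + 2(9.81)(45) = 904.99
v = √904.99 = 30.08 m/s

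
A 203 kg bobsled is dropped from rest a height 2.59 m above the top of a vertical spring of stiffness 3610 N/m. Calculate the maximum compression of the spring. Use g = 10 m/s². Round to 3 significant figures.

Measuring PE from the top of the relaxed spring, at max compression the bobsled has dropped H + x with zero KE, so:
mg(H + x) = ½kx²
½(3610)x² − (203)(10)x − (203)(10)(2.59) = 0
1805x² − 2030x − 5258 = 0
x = [2030 + √(4.121e+06 + 3.7961e+07)]/(2 × 1805) = 2.359 m

x = 2.36 m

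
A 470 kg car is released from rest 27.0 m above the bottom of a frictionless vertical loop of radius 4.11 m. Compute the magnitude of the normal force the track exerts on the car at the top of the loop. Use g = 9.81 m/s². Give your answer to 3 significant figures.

N = 37500 N

Energy from release to top (height 2r): mgh = ½mv_top² + mg(2r)
v_top² = 2g(h − 2r) = 2(9.81)(27.0 − 8.220) = 368.46 m²/s²
At the top, both N and weight point toward the centre: N + mg = mv_top²/r
N = m(v_top²/r − g) = 470(368.46/4.11 − 9.81) = 37525 N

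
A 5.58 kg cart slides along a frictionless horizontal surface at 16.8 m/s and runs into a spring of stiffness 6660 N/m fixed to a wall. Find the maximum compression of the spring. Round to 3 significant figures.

At max compression the cart is momentarily at rest: ½mv² = ½kx²
x = v√(m/k) = 16.8 × √(5.58/6660) = 0.4863 m

x = 0.486 m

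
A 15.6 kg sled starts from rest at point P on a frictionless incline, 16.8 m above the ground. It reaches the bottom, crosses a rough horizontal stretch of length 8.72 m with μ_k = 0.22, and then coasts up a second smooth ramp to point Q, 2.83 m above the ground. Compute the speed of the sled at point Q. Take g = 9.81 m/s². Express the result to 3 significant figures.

v = 15.4 m/s

Energy at P: mgh₁ = (15.6)(9.81)(16.8) = 2571.0 J
Friction loss: W_f = μ_k mg d = 293.6 J
At Q: ½mv² + mgh₂ = mgh₁ − W_f
½mv² = 2571.0 − 293.6 − 433.09 = 1844.3 J
v = √(2 × 1844.3/15.6) = 15.38 m/s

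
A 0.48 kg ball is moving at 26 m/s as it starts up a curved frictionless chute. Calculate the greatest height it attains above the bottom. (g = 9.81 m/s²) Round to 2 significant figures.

h = 34 m

By energy conservation, ½mv² = mgh
h = v²/(2g) = 26²/(2 × 9.81) = 34.45 m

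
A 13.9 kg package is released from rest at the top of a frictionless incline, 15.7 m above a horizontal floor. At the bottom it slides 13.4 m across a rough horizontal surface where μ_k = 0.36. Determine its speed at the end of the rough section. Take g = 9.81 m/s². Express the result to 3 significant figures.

v = 14.6 m/s

Applying the work–energy principle:
mgh = ½mv² + μ_k m g d
W_f = μ_k mg d = (0.36)(13.9)(9.81)(13.4) = 657.8 J
½mv² = mgh − W_f = 2140.8 − 657.8 = 1483.0 J
v = √(2 × 1483.0/13.9) = 14.61 m/s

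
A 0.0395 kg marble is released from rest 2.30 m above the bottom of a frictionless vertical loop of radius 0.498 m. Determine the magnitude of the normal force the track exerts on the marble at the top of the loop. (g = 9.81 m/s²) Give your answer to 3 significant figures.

Energy from release to top (height 2r): mgh = ½mv_top² + mg(2r)
v_top² = 2g(h − 2r) = 2(9.81)(2.30 − 0.9960) = 25.584 m²/s²
At the top, both N and weight point toward the centre: N + mg = mv_top²/r
N = m(v_top²/r − g) = 0.0395(25.584/0.498 − 9.81) = 1.642 N

N = 1.64 N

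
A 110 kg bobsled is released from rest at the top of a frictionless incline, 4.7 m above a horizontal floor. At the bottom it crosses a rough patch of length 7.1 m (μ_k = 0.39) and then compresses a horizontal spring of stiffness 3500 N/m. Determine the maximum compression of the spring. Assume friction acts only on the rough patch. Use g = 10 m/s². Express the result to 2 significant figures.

x = 1.1 m

Initial energy: E₁ = mgh = (110)(10)(4.7) = 5170.0 J
Friction removes W_f = μ_k mg d = (0.39)(110)(10)(7.1) = 3046 J
Energy reaching the spring: E = 5170.0 − 3046 = 2124.1 J
At max compression ½kx² = E ⇒ x = √(2E/k) = √(2 × 2124.1/3500) = 1.102 m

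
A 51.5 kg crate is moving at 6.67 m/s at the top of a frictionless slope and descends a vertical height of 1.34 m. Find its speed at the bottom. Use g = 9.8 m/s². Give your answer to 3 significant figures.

Mechanical energy is conserved (no friction): ½mv₀² + mgh = ½mv²
v² = v₀² + 2gh = (6.67)² + 2(9.8)(1.34) = 70.753
v = √70.753 = 8.411 m/s

v = 8.41 m/s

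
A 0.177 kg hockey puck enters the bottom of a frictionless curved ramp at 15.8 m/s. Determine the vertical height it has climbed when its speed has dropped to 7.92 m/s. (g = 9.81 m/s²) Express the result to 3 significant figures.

Energy balance between the two points: ½mv₁² = ½mv₂² + mgh
h = (v₁² − v₂²)/(2g) = (15.8² − 7.92²)/(2 × 9.81) = 9.527 m

h = 9.53 m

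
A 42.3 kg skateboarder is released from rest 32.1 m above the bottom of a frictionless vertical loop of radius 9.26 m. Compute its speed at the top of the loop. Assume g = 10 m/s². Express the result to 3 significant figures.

Energy conservation: mgh = ½mv_top² + mg(2r)
v_top² = 2g(h − 2r) = 2(10)(32.1 − 18.52) = 271.6
v_top = 16.48 m/s

v = 16.5 m/s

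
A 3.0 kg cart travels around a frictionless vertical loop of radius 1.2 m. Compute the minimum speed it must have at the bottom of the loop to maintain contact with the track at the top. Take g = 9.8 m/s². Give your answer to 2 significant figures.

At the top: mg = mv_top²/r ⇒ v_top² = gr = 11.76 m²/s²
Energy from bottom to top (height 2r): ½mv_bot² = ½mv_top² + mg(2r)
v_bot² = gr + 4gr = 5gr = 58.80
v_bot = √(5gr) = 7.668 m/s

v = 7.7 m/s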